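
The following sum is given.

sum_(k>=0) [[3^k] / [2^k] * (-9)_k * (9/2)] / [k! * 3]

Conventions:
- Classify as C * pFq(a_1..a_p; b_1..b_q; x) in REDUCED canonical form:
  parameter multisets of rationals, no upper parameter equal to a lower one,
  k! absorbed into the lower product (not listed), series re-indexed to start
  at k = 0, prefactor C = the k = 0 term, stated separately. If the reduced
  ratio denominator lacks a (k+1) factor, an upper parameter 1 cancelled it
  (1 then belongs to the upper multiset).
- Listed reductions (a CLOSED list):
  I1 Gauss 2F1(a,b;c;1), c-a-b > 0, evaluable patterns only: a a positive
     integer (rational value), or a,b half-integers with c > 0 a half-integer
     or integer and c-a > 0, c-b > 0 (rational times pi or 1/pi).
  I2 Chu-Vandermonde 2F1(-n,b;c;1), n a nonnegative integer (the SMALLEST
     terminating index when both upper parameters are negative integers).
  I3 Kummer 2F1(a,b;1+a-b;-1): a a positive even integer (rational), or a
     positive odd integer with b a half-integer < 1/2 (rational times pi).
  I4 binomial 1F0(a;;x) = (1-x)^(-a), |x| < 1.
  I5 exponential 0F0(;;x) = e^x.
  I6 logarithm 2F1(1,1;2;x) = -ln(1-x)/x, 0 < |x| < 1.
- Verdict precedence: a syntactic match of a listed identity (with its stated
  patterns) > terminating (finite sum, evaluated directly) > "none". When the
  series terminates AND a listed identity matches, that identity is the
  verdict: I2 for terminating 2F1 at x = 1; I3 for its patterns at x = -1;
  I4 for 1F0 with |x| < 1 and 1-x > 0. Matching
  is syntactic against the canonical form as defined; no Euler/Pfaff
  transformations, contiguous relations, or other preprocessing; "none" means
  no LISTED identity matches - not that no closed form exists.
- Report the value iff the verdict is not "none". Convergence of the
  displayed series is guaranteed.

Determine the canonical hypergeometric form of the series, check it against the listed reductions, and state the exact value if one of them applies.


The series (x = 3/2) is 1F0: upper {-9}, lower {-}, prefactor 3/2. Verdict: terminating. With -9 upstairs the series is a 10-term polynomial sum; evaluated term by term. Sum: -3/1024.

Key observation: t_0 = 3/2 here, and the constant factors (prefactor 3/2) combine into one prefactor.
Consecutive-term ratio: r(k) = (3/2) * (k-9) / [(k+1)] - rational in k, leading ratio (3/2); with t_0 = 3/2, classification follows.


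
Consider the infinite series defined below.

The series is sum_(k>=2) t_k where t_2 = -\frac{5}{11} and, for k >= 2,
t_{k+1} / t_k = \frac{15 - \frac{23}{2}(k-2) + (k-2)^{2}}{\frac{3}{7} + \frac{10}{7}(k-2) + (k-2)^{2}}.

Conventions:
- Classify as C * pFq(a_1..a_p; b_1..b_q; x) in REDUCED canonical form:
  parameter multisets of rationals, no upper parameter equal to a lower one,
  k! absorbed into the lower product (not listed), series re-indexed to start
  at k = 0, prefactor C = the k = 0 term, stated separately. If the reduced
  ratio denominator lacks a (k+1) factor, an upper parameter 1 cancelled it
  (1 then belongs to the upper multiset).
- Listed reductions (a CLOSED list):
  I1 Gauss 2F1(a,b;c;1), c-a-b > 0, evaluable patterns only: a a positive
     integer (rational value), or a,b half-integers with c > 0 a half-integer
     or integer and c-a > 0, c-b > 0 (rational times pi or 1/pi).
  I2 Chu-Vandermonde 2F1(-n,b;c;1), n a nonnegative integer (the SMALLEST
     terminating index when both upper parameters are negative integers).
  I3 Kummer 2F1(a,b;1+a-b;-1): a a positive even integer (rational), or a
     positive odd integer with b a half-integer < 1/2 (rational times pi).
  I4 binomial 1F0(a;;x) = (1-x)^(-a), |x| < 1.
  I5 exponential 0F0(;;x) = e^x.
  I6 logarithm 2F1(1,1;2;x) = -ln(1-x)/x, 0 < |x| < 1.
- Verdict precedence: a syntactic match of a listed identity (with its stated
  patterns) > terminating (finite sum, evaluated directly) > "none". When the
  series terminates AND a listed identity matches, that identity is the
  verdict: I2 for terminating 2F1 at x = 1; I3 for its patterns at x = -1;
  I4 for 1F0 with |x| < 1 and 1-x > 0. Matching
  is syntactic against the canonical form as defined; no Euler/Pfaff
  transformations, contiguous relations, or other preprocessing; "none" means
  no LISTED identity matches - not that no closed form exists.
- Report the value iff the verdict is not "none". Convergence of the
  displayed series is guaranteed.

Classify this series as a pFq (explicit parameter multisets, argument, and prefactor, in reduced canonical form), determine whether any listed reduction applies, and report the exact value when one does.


The tell: with t_0 = -\frac{5}{11}, roots of the ratio polynomials (C = -5/11) are the negated parameters.
Term ratio: r(k) = 1 * (k-10) (k-\frac{3}{2}) / [(k+\frac{3}{7}) (k+1)] - rational; roots negated = parameters, x = 1, C = -\frac{5}{11}.

The series (x = 1) is 2F1: upper {-10, -\frac{3}{2}}, lower {\frac{3}{7}}, prefactor -\frac{5}{11}. Verdict: Chu-Vandermonde (I2) matches (terminating 2F1 at x = 1 with n = 10, b = -3/2, c = \frac{3}{7}). Value: -\frac{43926901086375}{1302696558592}.


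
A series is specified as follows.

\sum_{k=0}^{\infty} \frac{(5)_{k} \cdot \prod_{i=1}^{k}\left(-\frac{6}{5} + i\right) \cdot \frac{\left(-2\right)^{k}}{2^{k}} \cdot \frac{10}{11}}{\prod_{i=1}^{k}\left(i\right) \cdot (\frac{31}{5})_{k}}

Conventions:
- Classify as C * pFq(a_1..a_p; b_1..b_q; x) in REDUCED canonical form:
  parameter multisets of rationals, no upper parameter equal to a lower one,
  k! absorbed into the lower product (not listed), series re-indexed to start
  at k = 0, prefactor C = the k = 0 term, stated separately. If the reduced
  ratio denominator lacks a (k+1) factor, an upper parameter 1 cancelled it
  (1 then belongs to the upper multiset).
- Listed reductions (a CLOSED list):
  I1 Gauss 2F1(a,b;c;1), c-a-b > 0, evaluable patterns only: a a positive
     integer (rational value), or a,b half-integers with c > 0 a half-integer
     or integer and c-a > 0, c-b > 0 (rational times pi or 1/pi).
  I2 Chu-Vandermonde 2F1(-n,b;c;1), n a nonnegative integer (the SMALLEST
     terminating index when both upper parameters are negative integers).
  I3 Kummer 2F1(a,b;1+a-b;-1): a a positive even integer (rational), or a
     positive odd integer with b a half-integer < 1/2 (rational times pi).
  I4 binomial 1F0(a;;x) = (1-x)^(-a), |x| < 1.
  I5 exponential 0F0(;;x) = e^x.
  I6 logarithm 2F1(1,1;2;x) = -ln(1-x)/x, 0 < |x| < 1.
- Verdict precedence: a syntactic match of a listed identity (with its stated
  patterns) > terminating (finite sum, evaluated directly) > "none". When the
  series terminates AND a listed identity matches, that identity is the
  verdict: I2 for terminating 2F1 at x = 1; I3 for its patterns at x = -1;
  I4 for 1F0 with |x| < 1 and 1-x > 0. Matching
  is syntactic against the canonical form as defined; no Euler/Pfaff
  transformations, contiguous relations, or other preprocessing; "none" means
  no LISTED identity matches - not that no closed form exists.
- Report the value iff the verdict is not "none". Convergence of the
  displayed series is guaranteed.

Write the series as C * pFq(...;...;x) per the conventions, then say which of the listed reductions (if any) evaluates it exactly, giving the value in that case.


At argument -1: a 2F1 with upper {-\frac{1}{5}, 5}, lower {\frac{31}{5}}, scaled by C = \frac{10}{11}. Verdict: none here - no I1-I6 shape fits x = -1 with lower {\frac{31}{5}}.

Key observation: t_0 being \frac{10}{11}, the two k-th powers (C = 10/11) combine into one argument.
Ratio: r(k) = -1 * (k-\frac{1}{5}) (k+5) / [(k+\frac{31}{5}) (k+1)] - rational in k, leading ratio -1; with t_0 = \frac{10}{11}, classification follows.


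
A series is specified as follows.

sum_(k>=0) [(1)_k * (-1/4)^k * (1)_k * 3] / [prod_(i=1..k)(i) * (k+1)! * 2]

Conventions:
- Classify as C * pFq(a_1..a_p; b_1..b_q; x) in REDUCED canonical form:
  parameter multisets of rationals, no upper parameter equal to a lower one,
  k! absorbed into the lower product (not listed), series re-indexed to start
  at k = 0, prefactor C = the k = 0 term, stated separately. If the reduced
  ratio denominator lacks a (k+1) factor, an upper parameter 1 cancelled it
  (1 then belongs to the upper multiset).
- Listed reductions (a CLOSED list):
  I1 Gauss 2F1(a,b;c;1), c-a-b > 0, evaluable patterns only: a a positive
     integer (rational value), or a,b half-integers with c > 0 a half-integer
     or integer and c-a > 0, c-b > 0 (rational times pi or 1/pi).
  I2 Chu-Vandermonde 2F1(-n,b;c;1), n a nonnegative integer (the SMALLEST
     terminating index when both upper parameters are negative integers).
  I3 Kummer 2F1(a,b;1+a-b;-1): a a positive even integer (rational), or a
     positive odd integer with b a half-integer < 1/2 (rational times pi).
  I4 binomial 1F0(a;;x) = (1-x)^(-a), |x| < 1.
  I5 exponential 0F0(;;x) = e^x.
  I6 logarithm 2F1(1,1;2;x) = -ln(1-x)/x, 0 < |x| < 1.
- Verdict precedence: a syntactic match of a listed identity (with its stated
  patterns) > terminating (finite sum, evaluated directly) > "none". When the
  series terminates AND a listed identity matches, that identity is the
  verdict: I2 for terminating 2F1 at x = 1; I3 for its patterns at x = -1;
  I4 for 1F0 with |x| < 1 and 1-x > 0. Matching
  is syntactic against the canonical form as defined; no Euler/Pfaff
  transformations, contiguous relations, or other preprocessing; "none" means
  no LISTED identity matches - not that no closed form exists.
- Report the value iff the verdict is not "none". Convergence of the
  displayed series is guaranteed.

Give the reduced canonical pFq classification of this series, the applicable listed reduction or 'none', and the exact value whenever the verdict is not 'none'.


Prefactor 3/2, argument -1/4: 2F1 with upper {1, 1} over lower {2}. Verdict (x = -1/4): the logarithmic series (I6) applies (the logarithm: parameters (1,1;2), x = -1/4). Exact value: 6 * ln(5/4).

First insight: from the first term 3/2: the constant factors (C = 3/2) combine into one prefactor.
Term ratio: r(k) = (-1/4) * (k+1) (k+1) / [(k+2) (k+1)] - rational in k, leading ratio (-1/4); with t_0 = 3/2, classification follows.


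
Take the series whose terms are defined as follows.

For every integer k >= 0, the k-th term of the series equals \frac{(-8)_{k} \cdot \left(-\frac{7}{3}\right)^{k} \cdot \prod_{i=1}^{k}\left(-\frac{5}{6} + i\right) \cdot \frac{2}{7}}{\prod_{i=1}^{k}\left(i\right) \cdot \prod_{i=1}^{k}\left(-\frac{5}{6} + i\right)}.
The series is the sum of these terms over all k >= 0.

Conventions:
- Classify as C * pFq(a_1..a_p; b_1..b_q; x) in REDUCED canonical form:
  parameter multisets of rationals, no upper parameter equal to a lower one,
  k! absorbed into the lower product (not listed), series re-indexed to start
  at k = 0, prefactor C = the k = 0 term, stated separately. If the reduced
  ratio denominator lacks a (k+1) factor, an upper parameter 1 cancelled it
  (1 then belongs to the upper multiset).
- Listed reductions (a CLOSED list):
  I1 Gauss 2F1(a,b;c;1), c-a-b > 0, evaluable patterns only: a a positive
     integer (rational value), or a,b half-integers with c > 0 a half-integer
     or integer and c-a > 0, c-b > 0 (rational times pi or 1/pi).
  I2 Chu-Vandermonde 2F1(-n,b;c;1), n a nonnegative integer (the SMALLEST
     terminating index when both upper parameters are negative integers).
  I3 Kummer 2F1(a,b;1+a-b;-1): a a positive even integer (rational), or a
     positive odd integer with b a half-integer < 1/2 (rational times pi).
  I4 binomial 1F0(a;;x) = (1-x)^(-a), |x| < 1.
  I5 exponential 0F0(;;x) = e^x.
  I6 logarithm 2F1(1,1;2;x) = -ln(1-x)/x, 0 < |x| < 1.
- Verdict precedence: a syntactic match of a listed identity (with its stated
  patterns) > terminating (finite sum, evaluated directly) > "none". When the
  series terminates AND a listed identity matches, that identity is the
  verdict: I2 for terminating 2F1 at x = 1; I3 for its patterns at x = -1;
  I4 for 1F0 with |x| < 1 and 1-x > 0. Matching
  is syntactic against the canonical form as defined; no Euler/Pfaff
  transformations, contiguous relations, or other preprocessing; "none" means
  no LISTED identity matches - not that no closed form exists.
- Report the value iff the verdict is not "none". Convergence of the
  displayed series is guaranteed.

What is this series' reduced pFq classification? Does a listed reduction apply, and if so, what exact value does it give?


Prefactor \frac{2}{7}, argument -\frac{7}{3}: 1F0 with upper {-8} over lower {-}. Verdict: terminating. (-8)_k vanishes past k = 8, leaving a 9-term sum, computed directly. Exact value: \frac{200000000}{45927}.

Key observation: t_0 = \frac{2}{7} here, and the product of the first k integers (prefactor 2/7) is k!.
Consecutive-term ratio: r(k) = -\frac{7}{3} * (k-8) / [(k+1)] - rational in k. x = -\frac{7}{3}; t_0 = \frac{2}{7}; negate the roots.


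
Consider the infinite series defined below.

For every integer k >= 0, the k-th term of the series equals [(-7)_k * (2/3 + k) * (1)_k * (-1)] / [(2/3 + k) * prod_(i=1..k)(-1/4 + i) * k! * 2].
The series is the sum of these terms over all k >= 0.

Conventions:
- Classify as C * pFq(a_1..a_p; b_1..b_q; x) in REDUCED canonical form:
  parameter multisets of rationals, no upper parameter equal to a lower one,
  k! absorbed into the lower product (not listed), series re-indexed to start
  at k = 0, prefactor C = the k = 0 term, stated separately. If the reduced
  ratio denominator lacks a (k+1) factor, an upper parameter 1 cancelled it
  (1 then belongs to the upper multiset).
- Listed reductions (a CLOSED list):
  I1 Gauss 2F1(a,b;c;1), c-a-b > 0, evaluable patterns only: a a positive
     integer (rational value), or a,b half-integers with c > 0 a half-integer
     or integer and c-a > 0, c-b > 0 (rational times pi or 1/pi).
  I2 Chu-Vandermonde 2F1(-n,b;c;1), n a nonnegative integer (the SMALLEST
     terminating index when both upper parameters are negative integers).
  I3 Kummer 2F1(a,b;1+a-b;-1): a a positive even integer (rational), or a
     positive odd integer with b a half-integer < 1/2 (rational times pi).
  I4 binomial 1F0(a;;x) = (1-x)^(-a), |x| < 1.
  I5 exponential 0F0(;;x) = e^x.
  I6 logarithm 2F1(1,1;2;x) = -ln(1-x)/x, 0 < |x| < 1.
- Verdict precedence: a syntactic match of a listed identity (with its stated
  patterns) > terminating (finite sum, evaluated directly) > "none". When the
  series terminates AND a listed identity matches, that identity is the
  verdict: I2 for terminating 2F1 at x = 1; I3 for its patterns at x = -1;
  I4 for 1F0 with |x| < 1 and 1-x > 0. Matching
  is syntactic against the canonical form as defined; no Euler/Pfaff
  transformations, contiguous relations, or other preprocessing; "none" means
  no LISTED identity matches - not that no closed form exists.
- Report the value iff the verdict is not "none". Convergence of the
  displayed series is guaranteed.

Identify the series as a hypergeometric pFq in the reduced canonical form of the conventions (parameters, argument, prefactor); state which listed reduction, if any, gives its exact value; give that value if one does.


First insight: x = 1 and k + 2/3 divides numerator and denominator alike; C = -1/2 after cancelling.
Step ratio: r(k) = 1 * (k-7) (k+1) / [(k+3/4) (k+1)] - rational; roots negated = parameters, x = 1, C = -1/2.

At argument 1: a 2F1 with upper {-7, 1}, lower {3/4}, scaled by C = -1/2. Verdict at x = 1: Vandermonde's identity (I2) matches (terminating 2F1 at x = 1 with n = 7, b = 1, c = 3/4). Its exact value is 1/54.


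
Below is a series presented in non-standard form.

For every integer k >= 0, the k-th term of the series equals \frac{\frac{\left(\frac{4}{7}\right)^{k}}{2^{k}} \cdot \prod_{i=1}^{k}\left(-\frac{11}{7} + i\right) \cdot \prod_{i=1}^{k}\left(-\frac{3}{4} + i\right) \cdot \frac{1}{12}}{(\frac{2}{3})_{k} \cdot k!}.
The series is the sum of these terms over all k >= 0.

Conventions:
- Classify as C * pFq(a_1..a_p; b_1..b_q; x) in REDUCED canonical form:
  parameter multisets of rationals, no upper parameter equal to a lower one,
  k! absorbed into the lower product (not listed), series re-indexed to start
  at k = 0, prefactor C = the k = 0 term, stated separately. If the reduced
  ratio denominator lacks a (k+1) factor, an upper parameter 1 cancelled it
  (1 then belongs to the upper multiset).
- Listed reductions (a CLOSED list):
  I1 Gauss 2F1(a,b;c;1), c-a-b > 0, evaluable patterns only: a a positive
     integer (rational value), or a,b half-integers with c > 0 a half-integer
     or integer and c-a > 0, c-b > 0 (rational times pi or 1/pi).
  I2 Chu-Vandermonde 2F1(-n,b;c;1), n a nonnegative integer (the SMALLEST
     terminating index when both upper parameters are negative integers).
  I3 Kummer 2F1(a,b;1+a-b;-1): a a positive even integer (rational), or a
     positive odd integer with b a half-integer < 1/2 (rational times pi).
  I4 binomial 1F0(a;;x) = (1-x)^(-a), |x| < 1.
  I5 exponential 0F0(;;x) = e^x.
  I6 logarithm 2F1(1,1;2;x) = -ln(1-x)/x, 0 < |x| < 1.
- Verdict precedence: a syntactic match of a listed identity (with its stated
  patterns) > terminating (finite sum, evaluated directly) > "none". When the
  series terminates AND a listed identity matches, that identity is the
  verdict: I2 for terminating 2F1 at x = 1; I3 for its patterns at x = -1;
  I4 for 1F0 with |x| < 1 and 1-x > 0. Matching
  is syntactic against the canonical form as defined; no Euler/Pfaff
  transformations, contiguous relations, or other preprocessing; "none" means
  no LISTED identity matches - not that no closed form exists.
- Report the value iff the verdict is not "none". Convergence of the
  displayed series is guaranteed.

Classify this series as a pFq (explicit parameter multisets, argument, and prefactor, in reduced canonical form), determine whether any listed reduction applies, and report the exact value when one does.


With C = \frac{1}{12}: the canonical form is 2F1(-\frac{4}{7}, \frac{1}{4}; \frac{2}{3}; \frac{2}{7}). Verdict: none - at argument \frac{2}{7} the multisets {-\frac{4}{7}, \frac{1}{4}} ; {\frac{2}{3}} match no listed identity.

Key step: from the first term \frac{1}{12}: the two k-th powers (prefactor 1/12) combine into one argument.
Term ratio: r(k) = \frac{2}{7} * (k-\frac{4}{7}) (k+\frac{1}{4}) / [(k+\frac{2}{3}) (k+1)] - rational in k, leading ratio \frac{2}{7}; with t_0 = \frac{1}{12}, classification follows.


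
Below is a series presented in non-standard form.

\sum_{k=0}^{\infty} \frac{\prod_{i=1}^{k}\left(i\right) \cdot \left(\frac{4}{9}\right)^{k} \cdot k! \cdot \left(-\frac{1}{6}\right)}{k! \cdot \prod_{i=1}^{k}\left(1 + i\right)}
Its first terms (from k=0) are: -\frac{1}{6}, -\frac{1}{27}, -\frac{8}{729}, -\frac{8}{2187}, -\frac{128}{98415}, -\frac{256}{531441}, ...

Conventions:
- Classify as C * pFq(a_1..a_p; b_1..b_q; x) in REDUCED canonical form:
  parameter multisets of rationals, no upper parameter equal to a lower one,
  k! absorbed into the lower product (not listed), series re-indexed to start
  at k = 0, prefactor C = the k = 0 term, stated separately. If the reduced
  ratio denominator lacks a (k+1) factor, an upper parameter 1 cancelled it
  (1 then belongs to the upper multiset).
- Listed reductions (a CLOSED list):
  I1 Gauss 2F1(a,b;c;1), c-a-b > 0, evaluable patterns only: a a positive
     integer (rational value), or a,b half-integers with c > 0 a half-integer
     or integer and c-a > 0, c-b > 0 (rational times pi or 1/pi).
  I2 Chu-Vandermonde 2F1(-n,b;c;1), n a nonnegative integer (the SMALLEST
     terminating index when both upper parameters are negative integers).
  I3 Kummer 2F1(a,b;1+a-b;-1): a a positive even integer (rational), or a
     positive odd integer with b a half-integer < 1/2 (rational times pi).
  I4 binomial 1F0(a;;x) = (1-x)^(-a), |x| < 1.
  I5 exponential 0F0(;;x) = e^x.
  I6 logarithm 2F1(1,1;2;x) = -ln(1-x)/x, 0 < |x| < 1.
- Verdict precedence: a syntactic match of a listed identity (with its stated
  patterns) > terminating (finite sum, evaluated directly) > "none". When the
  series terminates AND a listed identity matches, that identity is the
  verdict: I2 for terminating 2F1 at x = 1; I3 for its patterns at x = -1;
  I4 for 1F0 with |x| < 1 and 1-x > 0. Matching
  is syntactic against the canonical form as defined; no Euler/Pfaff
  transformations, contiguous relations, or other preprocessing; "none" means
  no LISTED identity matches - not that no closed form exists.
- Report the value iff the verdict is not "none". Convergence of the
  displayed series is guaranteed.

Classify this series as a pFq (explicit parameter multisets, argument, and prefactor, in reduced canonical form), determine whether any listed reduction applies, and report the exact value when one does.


The series (x = \frac{4}{9}) is 2F1: upper {1, 1}, lower {2}, prefactor -\frac{1}{6}. Verdict: this is logarithm (I6) (the logarithm: parameters (1,1;2), x = \frac{4}{9}). Exact value: \frac{3}{8} \cdot \ln\left(\frac{5}{9}\right).

Key step: t_0 = -\frac{1}{6} here, and the factorial ratio (C = -1/6, x = 4/9) (k+a-1)!/(a-1)! is a rising factorial (a)_k.
Step ratio: r(k) = \frac{4}{9} * (k+1) (k+1) / [(k+2) (k+1)] - rational in k, leading ratio \frac{4}{9}; with t_0 = -\frac{1}{6}, classification follows.


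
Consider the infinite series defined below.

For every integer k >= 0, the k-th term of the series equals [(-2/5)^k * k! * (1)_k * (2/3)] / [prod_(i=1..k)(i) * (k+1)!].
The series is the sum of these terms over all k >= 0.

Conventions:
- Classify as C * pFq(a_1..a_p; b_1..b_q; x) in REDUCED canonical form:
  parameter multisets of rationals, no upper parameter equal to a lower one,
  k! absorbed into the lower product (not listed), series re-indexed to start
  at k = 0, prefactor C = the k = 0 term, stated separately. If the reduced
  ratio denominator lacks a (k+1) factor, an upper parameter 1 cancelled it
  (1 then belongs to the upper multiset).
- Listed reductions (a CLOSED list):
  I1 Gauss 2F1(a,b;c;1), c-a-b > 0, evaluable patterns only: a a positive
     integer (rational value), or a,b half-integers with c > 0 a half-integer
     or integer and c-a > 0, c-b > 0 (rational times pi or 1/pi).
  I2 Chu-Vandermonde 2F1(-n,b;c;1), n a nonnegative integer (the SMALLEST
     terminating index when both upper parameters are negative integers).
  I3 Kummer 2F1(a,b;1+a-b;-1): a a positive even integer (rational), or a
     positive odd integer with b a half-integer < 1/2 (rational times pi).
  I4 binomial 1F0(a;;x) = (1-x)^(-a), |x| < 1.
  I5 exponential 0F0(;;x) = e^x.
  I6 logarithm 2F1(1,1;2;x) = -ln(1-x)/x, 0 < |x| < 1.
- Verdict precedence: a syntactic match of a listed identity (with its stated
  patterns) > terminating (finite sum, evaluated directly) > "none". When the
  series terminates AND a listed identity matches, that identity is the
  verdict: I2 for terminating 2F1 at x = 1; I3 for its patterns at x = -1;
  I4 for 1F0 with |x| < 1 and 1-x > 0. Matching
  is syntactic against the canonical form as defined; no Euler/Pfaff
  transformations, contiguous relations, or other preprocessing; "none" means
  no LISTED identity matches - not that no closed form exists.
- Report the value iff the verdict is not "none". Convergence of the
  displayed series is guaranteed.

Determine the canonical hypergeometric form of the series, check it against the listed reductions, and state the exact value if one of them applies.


The tell: t_0 = 2/3 here, and the denominator's factorial ratio (C = 2/3) is a lower Pochhammer.
Step ratio: r(k) = (-2/5) * (k+1) (k+1) / [(k+2) (k+1)] - rational in k. x = (-2/5); t_0 = 2/3; negate the roots.

Prefactor 2/3, argument -2/5: 2F1 with upper {1, 1} over lower {2}. Verdict: logarithm (I6) matches (the logarithm: parameters (1,1;2), x = -2/5). Value: (5/3) * ln(7/5).


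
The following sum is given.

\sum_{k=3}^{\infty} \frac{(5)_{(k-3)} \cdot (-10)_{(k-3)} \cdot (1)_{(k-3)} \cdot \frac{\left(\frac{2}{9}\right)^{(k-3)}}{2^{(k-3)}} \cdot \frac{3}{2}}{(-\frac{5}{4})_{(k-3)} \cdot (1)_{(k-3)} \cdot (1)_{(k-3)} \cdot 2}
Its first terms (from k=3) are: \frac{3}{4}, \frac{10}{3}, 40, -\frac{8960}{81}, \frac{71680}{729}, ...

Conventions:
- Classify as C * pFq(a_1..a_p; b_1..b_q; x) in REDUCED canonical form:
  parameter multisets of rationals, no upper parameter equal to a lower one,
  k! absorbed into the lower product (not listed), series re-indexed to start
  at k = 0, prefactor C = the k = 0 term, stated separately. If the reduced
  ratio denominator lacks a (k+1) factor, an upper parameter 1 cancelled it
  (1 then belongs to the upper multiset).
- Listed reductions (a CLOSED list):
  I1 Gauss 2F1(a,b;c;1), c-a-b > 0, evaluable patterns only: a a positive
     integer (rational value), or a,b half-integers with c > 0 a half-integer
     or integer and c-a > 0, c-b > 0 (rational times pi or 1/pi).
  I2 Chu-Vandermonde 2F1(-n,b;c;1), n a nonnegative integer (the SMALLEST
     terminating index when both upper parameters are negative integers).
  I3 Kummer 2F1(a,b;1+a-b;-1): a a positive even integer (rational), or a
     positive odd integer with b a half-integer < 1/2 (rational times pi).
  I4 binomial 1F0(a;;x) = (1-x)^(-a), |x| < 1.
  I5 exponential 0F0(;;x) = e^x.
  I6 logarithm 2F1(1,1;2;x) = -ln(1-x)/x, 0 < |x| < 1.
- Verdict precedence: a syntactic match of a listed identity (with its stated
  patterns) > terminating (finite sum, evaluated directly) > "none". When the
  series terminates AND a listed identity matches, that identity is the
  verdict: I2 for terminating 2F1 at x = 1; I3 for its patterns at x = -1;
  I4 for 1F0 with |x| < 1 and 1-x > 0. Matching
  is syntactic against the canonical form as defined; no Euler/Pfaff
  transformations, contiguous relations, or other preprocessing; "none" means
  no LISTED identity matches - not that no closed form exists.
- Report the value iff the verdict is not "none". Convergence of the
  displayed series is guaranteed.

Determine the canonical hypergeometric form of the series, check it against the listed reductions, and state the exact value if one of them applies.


With C = \frac{3}{4}: the canonical form is 2F1(-10, 5; -\frac{5}{4}; \frac{1}{9}). Verdict: terminating - the sum ends at index 10 because -10 is a negative integer; exact evaluation follows. Hence: -\frac{4048711380233581}{2078360604335268}.

Key step: from the first term \frac{3}{4}: the constant factors (C = 3/4) combine into one prefactor.
Consecutive-term ratio: r(k) = \frac{1}{9} * (k-10) (k+5) / [(k-\frac{5}{4}) (k+1)] ; factor over Q: parameters, x = \frac{1}{9}, and C = \frac{3}{4}.


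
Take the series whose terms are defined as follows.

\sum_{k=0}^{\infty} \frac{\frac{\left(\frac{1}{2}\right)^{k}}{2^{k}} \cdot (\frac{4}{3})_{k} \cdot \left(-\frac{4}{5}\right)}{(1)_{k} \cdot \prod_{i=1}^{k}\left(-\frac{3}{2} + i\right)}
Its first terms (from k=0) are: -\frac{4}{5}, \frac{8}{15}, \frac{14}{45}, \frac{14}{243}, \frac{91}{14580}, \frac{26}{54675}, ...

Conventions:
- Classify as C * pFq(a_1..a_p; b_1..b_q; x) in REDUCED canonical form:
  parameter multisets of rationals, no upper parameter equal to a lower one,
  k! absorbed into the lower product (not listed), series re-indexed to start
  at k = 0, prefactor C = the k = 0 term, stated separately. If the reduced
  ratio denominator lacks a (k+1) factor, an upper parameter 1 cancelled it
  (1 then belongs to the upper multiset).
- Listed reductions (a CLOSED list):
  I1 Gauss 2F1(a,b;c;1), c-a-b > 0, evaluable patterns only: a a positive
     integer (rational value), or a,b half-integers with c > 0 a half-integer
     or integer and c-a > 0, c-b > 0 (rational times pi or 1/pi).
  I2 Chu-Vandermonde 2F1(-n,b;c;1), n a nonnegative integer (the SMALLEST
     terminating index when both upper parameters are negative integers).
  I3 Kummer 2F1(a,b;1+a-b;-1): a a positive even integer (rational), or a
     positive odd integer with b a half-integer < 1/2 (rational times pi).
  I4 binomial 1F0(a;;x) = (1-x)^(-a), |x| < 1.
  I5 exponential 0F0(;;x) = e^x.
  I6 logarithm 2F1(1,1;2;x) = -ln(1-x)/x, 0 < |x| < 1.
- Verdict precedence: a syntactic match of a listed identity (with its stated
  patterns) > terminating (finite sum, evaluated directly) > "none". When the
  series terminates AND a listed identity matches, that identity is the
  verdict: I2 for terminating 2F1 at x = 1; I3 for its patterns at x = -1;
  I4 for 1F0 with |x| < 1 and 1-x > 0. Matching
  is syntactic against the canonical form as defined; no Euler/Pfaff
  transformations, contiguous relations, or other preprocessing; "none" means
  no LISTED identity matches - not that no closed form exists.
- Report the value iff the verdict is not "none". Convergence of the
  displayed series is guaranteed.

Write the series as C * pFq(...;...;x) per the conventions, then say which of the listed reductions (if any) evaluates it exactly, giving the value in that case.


x = \frac{1}{4} here; the reduced form reads 1F1, upper {\frac{4}{3}}, lower {-\frac{1}{2}}, C = -\frac{4}{5}. Verdict: none. Every listed pattern misses the 1F1 form at \frac{1}{4}, upper {\frac{4}{3}}.

Key step: x = \frac{1}{4} and the two k-th powers (C = -4/5, x = 1/4) combine into one argument.
Ratio: r(k) = \frac{1}{4} * (k+\frac{4}{3}) / [(k-\frac{1}{2}) (k+1)] - rational; roots negated = parameters, x = \frac{1}{4}, C = -\frac{4}{5}.


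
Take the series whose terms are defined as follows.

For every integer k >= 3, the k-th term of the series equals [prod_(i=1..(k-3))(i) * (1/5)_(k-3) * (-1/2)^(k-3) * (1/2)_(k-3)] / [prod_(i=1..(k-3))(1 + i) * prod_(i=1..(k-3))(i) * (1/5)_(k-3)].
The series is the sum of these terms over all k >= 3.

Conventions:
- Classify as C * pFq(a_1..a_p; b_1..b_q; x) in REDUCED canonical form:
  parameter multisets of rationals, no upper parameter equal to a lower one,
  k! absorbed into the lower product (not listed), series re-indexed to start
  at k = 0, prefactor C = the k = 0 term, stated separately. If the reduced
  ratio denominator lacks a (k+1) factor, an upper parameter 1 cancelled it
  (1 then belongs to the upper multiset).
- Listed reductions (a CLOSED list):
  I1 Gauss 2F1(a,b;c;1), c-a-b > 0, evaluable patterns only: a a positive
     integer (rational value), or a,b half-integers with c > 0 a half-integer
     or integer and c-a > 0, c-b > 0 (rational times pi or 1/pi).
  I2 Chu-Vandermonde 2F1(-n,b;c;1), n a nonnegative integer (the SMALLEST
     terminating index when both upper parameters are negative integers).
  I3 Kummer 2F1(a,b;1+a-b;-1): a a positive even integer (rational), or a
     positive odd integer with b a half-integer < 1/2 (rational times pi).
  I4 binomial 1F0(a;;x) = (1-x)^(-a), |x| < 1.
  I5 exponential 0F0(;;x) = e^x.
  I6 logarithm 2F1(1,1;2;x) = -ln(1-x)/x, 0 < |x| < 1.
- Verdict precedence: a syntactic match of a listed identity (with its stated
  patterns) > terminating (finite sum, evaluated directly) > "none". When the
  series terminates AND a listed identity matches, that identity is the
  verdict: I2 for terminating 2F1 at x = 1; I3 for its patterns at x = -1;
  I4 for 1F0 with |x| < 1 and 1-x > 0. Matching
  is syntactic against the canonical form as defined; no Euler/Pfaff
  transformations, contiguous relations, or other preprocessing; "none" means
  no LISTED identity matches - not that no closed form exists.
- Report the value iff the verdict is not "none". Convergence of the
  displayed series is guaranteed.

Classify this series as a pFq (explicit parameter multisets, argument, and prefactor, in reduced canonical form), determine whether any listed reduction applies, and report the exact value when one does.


This is 1 * 2F1(1/2, 1; 2; -1/2) in reduced canonical form. Verdict: none here - no I1-I6 shape fits x = -1/2 with lower {2}.

The tell: t_0 = 1 here, and the parameter 1/5 appears in both the upper and lower lists and cancels.
Ratio: r(k) = (-1/2) * (k+1/2) (k+1) / [(k+2) (k+1)] - rational; roots negated = parameters, x = (-1/2), C = 1.


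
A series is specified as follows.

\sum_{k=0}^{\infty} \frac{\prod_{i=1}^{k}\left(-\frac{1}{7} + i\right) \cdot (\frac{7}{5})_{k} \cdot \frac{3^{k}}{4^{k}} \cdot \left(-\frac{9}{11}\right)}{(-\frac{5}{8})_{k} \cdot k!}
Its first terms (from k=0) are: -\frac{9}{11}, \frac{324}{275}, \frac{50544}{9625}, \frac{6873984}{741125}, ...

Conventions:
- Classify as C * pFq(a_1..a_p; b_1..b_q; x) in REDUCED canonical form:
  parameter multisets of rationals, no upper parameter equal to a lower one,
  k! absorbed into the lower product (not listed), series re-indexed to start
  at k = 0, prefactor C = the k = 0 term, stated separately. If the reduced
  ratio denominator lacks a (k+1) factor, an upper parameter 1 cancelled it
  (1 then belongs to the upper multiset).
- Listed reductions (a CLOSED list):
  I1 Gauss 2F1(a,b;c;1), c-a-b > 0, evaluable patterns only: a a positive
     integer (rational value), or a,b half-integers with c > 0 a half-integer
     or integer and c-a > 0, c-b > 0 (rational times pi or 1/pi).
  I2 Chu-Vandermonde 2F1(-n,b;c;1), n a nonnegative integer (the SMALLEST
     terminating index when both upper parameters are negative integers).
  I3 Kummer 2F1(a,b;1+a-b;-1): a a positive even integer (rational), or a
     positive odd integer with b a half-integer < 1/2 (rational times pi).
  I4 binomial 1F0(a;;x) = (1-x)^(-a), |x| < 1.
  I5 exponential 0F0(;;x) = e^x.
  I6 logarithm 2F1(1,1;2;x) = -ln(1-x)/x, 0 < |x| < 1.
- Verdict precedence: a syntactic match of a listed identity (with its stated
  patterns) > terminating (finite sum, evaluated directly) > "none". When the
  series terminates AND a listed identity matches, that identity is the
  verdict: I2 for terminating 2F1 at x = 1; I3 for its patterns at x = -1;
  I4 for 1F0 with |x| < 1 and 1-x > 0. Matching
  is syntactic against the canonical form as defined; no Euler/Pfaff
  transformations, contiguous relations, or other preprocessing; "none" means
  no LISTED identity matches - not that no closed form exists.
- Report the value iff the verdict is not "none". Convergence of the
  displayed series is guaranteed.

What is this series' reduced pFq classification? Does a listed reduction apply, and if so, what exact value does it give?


The series (x = \frac{3}{4}) is 2F1: upper {\frac{6}{7}, \frac{7}{5}}, lower {-\frac{5}{8}}, prefactor -\frac{9}{11}. Verdict: none. No listed pattern accepts 2F1(\frac{6}{7}, \frac{7}{5}; -\frac{5}{8}; \frac{3}{4}).

Key step: with t_0 = -\frac{9}{11}, the running product (prefactor -9/11) telescopes to a rising factorial.
Term ratio: r(k) = \frac{3}{4} * (k+\frac{6}{7}) (k+\frac{7}{5}) / [(k-\frac{5}{8}) (k+1)] ; factor over Q: parameters, x = \frac{3}{4}, and C = -\frac{9}{11}.


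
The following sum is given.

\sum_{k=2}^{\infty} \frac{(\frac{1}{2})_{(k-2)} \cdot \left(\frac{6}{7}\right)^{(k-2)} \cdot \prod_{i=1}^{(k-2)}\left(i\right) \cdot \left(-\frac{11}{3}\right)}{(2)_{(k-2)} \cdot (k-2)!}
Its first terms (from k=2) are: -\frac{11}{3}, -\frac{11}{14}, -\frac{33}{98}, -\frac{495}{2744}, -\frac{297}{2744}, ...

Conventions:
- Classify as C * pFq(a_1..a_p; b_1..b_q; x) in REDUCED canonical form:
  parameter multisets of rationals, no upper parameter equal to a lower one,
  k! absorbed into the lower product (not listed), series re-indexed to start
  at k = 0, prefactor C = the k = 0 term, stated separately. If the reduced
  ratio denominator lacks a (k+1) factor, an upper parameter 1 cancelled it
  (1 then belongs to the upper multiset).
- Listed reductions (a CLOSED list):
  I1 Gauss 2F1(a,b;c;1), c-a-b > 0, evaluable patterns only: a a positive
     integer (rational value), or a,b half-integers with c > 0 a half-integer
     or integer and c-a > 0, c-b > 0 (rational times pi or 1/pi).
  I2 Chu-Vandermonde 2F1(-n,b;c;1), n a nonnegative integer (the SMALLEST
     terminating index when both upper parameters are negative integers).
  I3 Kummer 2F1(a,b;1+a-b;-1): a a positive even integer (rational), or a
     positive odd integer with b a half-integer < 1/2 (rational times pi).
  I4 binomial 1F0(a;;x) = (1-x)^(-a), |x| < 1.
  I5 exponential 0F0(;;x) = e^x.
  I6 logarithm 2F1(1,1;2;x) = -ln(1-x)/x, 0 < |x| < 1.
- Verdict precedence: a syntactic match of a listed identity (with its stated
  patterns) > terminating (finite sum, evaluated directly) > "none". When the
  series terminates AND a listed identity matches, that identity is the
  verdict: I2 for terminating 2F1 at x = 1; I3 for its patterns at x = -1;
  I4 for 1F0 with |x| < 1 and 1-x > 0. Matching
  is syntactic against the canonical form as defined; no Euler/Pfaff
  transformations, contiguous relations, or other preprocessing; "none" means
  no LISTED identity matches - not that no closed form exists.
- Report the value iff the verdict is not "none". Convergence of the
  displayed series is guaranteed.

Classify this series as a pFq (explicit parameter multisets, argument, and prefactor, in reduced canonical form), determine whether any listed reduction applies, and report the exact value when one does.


Canonical form: C = -\frac{11}{3} times 2F1 with upper {\frac{1}{2}, 1}, lower {2}, x = \frac{6}{7}. Verdict: no listed reduction: x = \frac{6}{7} and upper {\frac{1}{2}, 1} fail every I1-I6 pattern.

The tell: from the first term -\frac{11}{3}: the running product (prefactor -11/3) telescopes to a rising factorial.
Term ratio: r(k) = \frac{6}{7} * (k+\frac{1}{2}) (k+1) / [(k+2) (k+1)] - poly over poly, x = \frac{6}{7} from leading terms; C = -\frac{11}{3} at k = 0.


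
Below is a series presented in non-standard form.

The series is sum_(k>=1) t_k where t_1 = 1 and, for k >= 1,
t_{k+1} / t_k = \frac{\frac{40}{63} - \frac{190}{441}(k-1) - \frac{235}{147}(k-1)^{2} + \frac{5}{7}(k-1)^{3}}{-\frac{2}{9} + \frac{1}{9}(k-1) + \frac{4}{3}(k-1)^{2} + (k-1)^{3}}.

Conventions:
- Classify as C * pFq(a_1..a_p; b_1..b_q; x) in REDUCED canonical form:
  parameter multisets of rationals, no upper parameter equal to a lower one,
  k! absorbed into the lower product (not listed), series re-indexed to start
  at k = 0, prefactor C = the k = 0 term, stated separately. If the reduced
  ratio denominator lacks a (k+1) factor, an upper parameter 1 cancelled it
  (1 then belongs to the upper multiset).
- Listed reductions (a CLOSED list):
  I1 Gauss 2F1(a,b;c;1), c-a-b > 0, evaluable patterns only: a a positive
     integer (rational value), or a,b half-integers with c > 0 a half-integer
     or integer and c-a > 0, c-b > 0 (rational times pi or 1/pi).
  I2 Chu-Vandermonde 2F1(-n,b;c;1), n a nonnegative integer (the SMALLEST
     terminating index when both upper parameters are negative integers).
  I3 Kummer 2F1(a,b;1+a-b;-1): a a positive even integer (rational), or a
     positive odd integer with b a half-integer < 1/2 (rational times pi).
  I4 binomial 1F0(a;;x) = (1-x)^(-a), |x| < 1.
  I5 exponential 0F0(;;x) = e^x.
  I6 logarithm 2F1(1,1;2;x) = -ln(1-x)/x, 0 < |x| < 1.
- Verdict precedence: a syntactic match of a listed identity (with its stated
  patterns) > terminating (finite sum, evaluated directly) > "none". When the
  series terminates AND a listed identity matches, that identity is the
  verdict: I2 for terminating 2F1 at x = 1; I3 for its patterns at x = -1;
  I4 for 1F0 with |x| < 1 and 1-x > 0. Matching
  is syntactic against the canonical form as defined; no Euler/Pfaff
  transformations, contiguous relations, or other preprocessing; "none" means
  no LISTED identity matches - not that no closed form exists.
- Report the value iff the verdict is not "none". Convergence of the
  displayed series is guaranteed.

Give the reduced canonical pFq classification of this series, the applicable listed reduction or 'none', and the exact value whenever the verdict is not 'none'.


Key step: t_0 = 1 here, and cancel k + 2/3 from the displayed ratio first; then C = 1.
Step ratio: r(k) = \frac{5}{7} * (k-\frac{7}{3}) (k-\frac{4}{7}) / [(k-\frac{1}{3}) (k+1)] - rational; roots negated = parameters, x = \frac{5}{7}, C = 1.

With C = 1: the canonical form is 2F1(-\frac{7}{3}, -\frac{4}{7}; -\frac{1}{3}; \frac{5}{7}). Verdict: no listed reduction: x = \frac{5}{7} and upper {-\frac{7}{3}, -\frac{4}{7}} fail every I1-I6 pattern.


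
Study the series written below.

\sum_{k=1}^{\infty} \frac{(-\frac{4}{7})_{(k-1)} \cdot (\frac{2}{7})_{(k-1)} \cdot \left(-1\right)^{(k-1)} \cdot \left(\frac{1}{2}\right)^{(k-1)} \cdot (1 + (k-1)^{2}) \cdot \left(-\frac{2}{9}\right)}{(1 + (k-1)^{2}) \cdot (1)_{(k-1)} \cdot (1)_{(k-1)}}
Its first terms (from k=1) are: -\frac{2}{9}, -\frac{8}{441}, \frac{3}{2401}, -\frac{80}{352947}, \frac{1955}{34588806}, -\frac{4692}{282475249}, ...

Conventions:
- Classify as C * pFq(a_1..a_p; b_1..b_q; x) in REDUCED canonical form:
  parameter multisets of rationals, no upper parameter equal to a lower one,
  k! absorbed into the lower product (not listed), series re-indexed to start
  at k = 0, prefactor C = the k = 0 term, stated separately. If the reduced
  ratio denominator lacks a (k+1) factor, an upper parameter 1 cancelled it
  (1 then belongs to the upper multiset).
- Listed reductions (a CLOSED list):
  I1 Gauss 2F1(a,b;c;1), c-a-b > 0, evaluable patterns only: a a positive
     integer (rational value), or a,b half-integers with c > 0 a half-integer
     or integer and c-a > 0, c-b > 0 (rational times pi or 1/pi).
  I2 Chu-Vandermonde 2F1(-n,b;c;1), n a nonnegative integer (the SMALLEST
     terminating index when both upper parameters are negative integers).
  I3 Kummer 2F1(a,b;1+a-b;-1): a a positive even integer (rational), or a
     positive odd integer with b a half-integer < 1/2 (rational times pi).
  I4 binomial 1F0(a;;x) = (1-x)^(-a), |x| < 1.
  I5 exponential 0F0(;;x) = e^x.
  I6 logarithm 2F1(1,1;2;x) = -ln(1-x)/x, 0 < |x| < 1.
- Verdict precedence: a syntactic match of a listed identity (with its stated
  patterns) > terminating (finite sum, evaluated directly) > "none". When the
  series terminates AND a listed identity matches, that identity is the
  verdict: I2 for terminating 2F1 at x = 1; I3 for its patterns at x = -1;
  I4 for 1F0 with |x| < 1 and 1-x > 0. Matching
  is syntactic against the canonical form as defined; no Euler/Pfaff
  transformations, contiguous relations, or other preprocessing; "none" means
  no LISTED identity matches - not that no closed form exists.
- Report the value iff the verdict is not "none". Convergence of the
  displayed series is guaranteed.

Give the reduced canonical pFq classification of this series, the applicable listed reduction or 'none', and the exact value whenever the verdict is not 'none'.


x = -\frac{1}{2} here; the reduced form reads 2F1, upper {-\frac{4}{7}, \frac{2}{7}}, lower {1}, C = -\frac{2}{9}. Verdict: none (x = -\frac{1}{2}): each listed identity misses the multisets {-\frac{4}{7}, \frac{2}{7}} ; {1}.

The tell: from the first term -\frac{2}{9}: (1)_k (C = -2/9) is k! itself.
Consecutive-term ratio: r(k) = -\frac{1}{2} * (k-\frac{4}{7}) (k+\frac{2}{7}) / [(k+1) (k+1)] - poly over poly, x = -\frac{1}{2} from leading terms; C = -\frac{2}{9} at k = 0.
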